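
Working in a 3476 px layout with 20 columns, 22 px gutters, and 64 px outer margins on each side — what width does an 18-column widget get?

3011 px

Subtract both margins: 3476 − 2·64 = 3348 px.
3348 − 19·22 = 2930; ÷20 gives c = 146.5 px.
18-column span = 18·146.5 + 17·22 = 3011 px.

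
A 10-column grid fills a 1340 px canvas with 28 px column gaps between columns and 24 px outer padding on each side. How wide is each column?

104 px

Content width = 1340 − 2·24 = 1292 px.
Subtracting 9 column gaps of 28 leaves 1040 for 10 columns, so c = 104 px.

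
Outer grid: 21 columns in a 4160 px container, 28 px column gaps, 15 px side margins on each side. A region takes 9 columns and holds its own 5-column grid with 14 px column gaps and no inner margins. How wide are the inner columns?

Outer content = 4160 − 2·15 = 4130 px.
Subtracting 20 column gaps of 28 leaves 3570 for 21 columns, so c = 170 px.
9 columns plus 8 column gaps: 1530 + 224 = 1754 px.
Subtracting 4 column gaps of 14 leaves 1698 for 5 columns, so d = 339.6 px.

339.6 px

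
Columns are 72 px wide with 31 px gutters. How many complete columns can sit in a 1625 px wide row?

16 columns: 16·72 + 15·31 = 1617 px ≤ 1625.
17 columns: 1720 px > 1625. So 16.

16 columns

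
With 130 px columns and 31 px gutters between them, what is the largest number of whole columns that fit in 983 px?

6 columns

k columns need k·130 + (k−1)·31 = k·161 − 31.
k·161 − 31 ≤ 983 → k ≤ 1014 / 161 ≈ 6.30, so k = 6.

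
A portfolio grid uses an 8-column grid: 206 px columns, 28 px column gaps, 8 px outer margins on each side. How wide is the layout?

Adding margins, columns and gutters: 16 + 1648 + 196 = 1860 px.

1860 px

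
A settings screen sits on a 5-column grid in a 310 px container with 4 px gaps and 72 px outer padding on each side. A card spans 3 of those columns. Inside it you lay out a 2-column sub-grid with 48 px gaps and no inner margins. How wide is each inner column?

25 px

Outer content = 310 − 2·72 = 166 px.
5 columns + 4 gaps: 5c + 4·4 = 166.
5c = 166 − 16 = 150, so c = 30 px.
3 columns plus 2 gaps: 90 + 8 = 98 px.
2 columns + 1 gap: 2d + 1·48 = 98.
2d = 98 − 48 = 50, so d = 25 px.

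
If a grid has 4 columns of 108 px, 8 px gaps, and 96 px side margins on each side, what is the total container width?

Adding margins, columns and gutters: 192 + 432 + 24 = 648 px.

648 px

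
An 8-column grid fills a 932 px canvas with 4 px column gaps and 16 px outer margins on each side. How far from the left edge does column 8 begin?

807 px

Content = 932 − 2·16 = 900 px.
Subtracting 7 column gaps of 4 leaves 872 for 8 columns, so c = 109 px.
Column 8 starts at margin + 7·(column + gutter) = 16 + 7·113 = 807 px.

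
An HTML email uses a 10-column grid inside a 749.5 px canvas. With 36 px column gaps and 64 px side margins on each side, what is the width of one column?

29.75 px

Inside the margins: 749.5 − 128 = 621.5 px.
621.5 − 9·36 = 297.5; ÷10 gives c = 29.75 px.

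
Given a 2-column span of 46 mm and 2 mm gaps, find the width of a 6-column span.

46 − 1·2 = 44; ÷2 gives c = 22 mm.
6 columns plus 5 gaps: 132 + 10 = 142 mm.

142 mm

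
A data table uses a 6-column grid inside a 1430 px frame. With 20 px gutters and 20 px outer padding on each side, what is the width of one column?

215 px

Content width = 1430 − 2·20 = 1390 px.
6c + 5·20 = 1390 → 6c = 1290 → c = 215 px.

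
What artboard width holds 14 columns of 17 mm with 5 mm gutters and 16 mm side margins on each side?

Artboard = 2·16 + 14·17 + 13·5 = 32 + 238 + 65 = 335 mm.

335 mm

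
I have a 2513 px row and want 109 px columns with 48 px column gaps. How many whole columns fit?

16 columns

Each extra column adds 109 + 48 = 157 px.
(2513 + 48) / 157 = 16.31, so 16 columns fit.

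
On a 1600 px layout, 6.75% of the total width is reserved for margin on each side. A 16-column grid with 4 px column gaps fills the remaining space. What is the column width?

82.75 px

Each margin = 6.75% of 1600 = 108 px; content = 1600 − 2·108 = 1384 px.
Subtracting 15 column gaps of 4 leaves 1324 for 16 columns, so c = 82.75 px.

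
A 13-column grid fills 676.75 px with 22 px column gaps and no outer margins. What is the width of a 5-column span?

13c + 12·22 = 676.75 → 13c = 412.75 → c = 31.75 px.
5 columns plus 4 column gaps: 158.75 + 88 = 246.75 px.

246.75 px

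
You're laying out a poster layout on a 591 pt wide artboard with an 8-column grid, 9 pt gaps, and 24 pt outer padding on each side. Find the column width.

Inside the margins: 591 − 48 = 543 pt.
543 − 7·9 = 480; ÷8 gives c = 60 pt.

60 pt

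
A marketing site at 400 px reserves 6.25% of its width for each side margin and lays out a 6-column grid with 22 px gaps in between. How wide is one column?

Each margin = 6.25% of 400 = 25 px; content = 400 − 2·25 = 350 px.
6 columns + 5 gaps: 6c + 5·22 = 350.
6c = 350 − 110 = 240, so c = 40 px.

40 px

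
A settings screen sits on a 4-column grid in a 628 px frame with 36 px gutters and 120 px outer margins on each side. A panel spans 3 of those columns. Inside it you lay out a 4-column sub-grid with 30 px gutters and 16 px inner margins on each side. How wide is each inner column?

40 px

Outer content = 628 − 2·120 = 388 px.
4 columns + 3 gutters: 4c + 3·36 = 388.
4c = 388 − 108 = 280, so c = 70 px.
3 columns plus 2 gutters: 210 + 72 = 282 px.
Inner content = 282 − 2·16 = 250 px.
4 columns + 3 gutters: 4d + 3·30 = 250.
4d = 250 − 90 = 160, so d = 40 px.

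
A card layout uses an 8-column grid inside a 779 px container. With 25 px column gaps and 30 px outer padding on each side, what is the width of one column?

68 px

Subtract both margins: 779 − 2·30 = 719 px.
8 columns + 7 column gaps: 8c + 7·25 = 719.
8c = 719 − 175 = 544, so c = 68 px.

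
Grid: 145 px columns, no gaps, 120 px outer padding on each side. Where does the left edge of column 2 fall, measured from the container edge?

265 px

Before column 2: the margin + 1 column + 1 gap.
Offset = 120 + 1·(145 + 0) = 120 + 145 = 265 px.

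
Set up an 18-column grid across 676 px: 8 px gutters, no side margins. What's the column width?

30 px

18 columns + 17 gutters: 18c + 17·8 = 676.
18c = 676 − 136 = 540, so c = 30 px.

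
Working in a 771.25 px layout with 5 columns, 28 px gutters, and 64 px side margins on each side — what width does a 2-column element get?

Content width = 771.25 − 2·64 = 643.25 px.
Subtracting 4 gutters of 28 leaves 531.25 for 5 columns, so c = 106.25 px.
2 columns plus 1 gutter: 212.5 + 28 = 240.5 px.

240.5 px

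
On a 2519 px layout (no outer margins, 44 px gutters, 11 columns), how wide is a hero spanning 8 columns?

1820 px

Subtracting 10 gutters of 44 leaves 2079 for 11 columns, so c = 189 px.
8 columns plus 7 gutters: 1512 + 308 = 1820 px.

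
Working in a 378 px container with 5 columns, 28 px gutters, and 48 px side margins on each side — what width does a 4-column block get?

Content width = 378 − 2·48 = 282 px.
5 columns + 4 gutters: 5c + 4·28 = 282.
5c = 282 − 112 = 170, so c = 34 px.
4-column span = 4·34 + 3·28 = 220 px.

220 px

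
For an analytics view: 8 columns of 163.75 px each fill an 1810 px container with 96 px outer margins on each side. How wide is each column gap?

Subtract both margins: 1810 − 2·96 = 1618 px.
8 columns take 8·163.75 = 1310 px; remaining 308 splits into 7 column gaps.
g = 308 / 7 = 44 px.

44 px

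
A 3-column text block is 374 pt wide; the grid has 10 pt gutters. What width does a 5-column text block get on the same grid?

630 pt

3c + 2·10 = 374 → 3c = 354 → c = 118 pt.
5 columns plus 4 gutters: 590 + 40 = 630 pt.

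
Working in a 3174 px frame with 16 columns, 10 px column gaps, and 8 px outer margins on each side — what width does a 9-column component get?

1772 px

Content width = 3174 − 2·8 = 3158 px.
16c + 15·10 = 3158 → 16c = 3008 → c = 188 px.
9 columns plus 8 column gaps: 1692 + 80 = 1772 px.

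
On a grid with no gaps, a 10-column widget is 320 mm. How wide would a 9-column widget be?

With no gaps, each column is 320/10 = 32 mm.
9-column span = 9·32 = 288 mm.

288 mm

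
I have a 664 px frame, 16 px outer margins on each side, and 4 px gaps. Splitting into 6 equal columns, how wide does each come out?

Subtract both margins: 664 − 2·16 = 632 px.
632 − 5·4 = 612; ÷6 gives c = 102 px.

102 px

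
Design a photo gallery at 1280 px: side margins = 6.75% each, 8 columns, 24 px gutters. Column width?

1280 × (1 − 2·6.75%) = 1280 × 86.5% = 1107.2 px for the columns.
8 columns + 7 gutters: 8c + 7·24 = 1107.2.
8c = 1107.2 − 168 = 939.2, so c = 117.4 px.

117.4 px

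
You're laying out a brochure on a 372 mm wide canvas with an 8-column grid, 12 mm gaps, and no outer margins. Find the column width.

Subtracting 7 gaps of 12 leaves 288 for 8 columns, so c = 36 mm.

36 mm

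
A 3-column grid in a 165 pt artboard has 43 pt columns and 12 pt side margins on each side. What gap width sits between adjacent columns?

6 pt

Inside the margins: 165 − 24 = 141 pt.
3·43 + 2g = 141 → 2g = 12 → g = 6 pt.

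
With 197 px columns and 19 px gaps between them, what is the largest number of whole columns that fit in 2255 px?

k columns need k·197 + (k−1)·19 = k·216 − 19.
k·216 − 19 ≤ 2255 → k ≤ 2274 / 216 ≈ 10.53, so k = 10.

10 columns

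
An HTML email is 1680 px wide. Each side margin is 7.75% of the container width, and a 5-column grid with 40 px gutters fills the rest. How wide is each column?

251.92 px

1680 × (1 − 2·7.75%) = 1680 × 84.5% = 1419.6 px for the columns.
5c + 4·40 = 1419.6 → 5c = 1259.6 → c = 251.92 px.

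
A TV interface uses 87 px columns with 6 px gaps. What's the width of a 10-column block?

924 px

10 columns plus 9 gaps: 870 + 54 = 924 px.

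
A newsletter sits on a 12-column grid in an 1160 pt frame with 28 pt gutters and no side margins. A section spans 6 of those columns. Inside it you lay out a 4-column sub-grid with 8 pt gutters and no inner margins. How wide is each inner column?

1160 − 11·28 = 852; ÷12 gives c = 71 pt.
6 columns plus 5 gutters: 426 + 140 = 566 pt.
4d + 3·8 = 566 → 4d = 542 → d = 135.5 pt.

135.5 pt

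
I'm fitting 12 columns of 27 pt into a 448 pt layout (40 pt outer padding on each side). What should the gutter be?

4 pt

Subtract both margins: 448 − 2·40 = 368 pt.
Columns use 324 pt, leaving 44 pt across 11 gutters = 4 pt each.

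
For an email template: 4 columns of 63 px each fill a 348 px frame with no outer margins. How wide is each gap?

32 px

4·63 + 3g = 348 → 3g = 96 → g = 32 px.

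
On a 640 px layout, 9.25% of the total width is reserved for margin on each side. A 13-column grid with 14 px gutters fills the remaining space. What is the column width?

Margins: 9.25% × 640 = 59.2 px each, so content = 640 − 118.4 = 521.6 px.
Subtracting 12 gutters of 14 leaves 353.6 for 13 columns, so c = 27.2 px.

27.2 px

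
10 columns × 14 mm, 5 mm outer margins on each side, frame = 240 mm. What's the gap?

Content width = 240 − 2·5 = 230 mm.
10 columns take 10·14 = 140 mm; remaining 90 splits into 9 gaps.
g = 90 / 9 = 10 mm.

10 mm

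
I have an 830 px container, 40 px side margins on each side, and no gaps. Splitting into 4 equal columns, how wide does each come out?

187.5 px

Subtract both margins: 830 − 2·40 = 750 px.
750 / 4 = 187.5 px per column.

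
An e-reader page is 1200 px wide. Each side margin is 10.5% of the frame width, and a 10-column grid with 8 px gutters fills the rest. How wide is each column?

87.6 px

Margins: 10.5% × 1200 = 126 px each, so content = 1200 − 252 = 948 px.
10c + 9·8 = 948 → 10c = 876 → c = 87.6 px.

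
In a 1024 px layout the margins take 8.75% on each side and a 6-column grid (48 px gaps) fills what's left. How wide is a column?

1024 × (1 − 2·8.75%) = 1024 × 82.5% = 844.8 px for the columns.
844.8 − 5·48 = 604.8; ÷6 gives c = 100.8 px.

100.8 px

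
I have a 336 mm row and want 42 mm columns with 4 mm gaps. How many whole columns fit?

k columns need k·42 + (k−1)·4 = k·46 − 4.
k·46 − 4 ≤ 336 → k ≤ 340 / 46 ≈ 7.39, so k = 7.

7 columns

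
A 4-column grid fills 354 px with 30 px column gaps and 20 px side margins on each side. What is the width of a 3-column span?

Inside the margins: 354 − 40 = 314 px.
4c + 3·30 = 314 → 4c = 224 → c = 56 px.
3-column span = 3·56 + 2·30 = 228 px.

228 px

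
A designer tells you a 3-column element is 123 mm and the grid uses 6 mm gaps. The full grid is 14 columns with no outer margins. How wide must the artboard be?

596 mm

Subtracting 2 gaps of 6 leaves 111 for 3 columns, so c = 37 mm.
Artboard = 14·37 + 13·6 = 518 + 78 = 596 mm.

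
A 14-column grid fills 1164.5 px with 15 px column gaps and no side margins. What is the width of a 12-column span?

996 px

14c + 13·15 = 1164.5 → 14c = 969.5 → c = 69.25 px.
12-column span = 12·69.25 + 11·15 = 996 px.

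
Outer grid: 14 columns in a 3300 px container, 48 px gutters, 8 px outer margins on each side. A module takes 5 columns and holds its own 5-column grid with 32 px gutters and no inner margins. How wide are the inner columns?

Subtract both margins: 3300 − 2·8 = 3284 px.
14 columns + 13 gutters: 14c + 13·48 = 3284.
14c = 3284 − 624 = 2660, so c = 190 px.
5-column span = 5·190 + 4·48 = 1142 px.
Subtracting 4 gutters of 32 leaves 1014 for 5 columns, so d = 202.8 px.

202.8 px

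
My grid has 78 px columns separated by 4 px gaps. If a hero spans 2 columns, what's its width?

2 columns plus 1 gap: 156 + 4 = 160 px.

160 px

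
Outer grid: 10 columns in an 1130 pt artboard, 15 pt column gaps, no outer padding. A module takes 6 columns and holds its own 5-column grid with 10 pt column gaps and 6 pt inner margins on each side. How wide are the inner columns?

1130 − 9·15 = 995; ÷10 gives c = 99.5 pt.
6-column span = 6·99.5 + 5·15 = 672 pt.
Inner content = 672 − 2·6 = 660 pt.
660 − 4·10 = 620; ÷5 gives d = 124 pt.

124 pt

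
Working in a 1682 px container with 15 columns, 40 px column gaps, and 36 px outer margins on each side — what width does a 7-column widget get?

Subtract both margins: 1682 − 2·36 = 1610 px.
15c + 14·40 = 1610 → 15c = 1050 → c = 70 px.
7-column span = 7·70 + 6·40 = 730 px.

730 px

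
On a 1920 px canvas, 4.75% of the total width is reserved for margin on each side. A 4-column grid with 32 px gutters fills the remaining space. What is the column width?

410.4 px

Each margin = 4.75% of 1920 = 91.2 px; content = 1920 − 2·91.2 = 1737.6 px.
4c + 3·32 = 1737.6 → 4c = 1641.6 → c = 410.4 px.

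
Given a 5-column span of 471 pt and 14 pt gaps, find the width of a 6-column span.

Subtracting 4 gaps of 14 leaves 415 for 5 columns, so c = 83 pt.
6-column span = 6·83 + 5·14 = 568 pt.

568 pt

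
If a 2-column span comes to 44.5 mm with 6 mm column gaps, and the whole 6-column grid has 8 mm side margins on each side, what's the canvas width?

161.5 mm

2c + 1·6 = 44.5 → 2c = 38.5 → c = 19.25 mm.
Canvas = 2·8 + 6·19.25 + 5·6 = 16 + 115.5 + 30 = 161.5 mm.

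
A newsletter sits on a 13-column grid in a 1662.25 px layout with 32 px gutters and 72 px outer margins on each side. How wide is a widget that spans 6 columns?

683.5 px

Take off 144 px of margins, leaving 1518.25 px.
Subtracting 12 gutters of 32 leaves 1134.25 for 13 columns, so c = 87.25 px.
6 columns plus 5 gutters: 523.5 + 160 = 683.5 px.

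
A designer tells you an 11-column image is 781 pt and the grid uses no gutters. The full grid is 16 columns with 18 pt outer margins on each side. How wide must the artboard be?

781 / 11 = 71 pt per column.
Summing: 36 + 1136 = 1172 pt.

1172 pt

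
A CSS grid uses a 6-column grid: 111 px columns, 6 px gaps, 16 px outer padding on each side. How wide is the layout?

Adding margins, columns and gutters: 32 + 666 + 30 = 728 px.

728 px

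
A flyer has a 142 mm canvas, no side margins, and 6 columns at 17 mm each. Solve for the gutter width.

6·17 + 5g = 142 → 5g = 40 → g = 8 mm.

8 mm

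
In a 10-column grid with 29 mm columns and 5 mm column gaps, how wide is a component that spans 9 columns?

9 columns plus 8 column gaps: 261 + 40 = 301 mm.

301 mm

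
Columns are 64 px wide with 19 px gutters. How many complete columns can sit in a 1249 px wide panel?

15 columns

15 columns: 15·64 + 14·19 = 1226 px ≤ 1249.
16 columns: 1309 px > 1249. So 15.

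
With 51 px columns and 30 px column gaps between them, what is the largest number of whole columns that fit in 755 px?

Each extra column adds 51 + 30 = 81 px.
(755 + 30) / 81 = 9.69, so 9 columns fit.

9 columns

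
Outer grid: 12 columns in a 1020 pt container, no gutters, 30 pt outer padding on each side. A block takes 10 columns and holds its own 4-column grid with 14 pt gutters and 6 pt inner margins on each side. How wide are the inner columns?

Outer content = 1020 − 2·30 = 960 pt.
With no gutters, each column is 960/12 = 80 pt.
10-column span = 10·80 = 800 pt.
Inner content = 800 − 2·6 = 788 pt.
Subtracting 3 gutters of 14 leaves 746 for 4 columns, so d = 186.5 pt.

186.5 pt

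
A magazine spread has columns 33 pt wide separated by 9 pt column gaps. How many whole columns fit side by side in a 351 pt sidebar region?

8 columns

Each extra column adds 33 + 9 = 42 pt.
(351 + 9) / 42 = 8.57, so 8 columns fit.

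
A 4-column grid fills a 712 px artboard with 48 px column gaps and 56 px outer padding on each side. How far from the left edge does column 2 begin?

Content = 712 − 2·56 = 600 px.
600 − 3·48 = 456; ÷4 gives c = 114 px.
Before column 2: the margin + 1 column + 1 column gap.
Offset = 56 + 1·(114 + 48) = 56 + 162 = 218 px.

218 px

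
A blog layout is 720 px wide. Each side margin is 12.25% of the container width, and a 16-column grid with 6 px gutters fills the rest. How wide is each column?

Margins: 12.25% × 720 = 88.2 px each, so content = 720 − 176.4 = 543.6 px.
Subtracting 15 gutters of 6 leaves 453.6 for 16 columns, so c = 28.35 px.

28.35 px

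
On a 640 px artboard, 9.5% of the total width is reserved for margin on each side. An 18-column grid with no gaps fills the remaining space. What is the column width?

Each margin = 9.5% of 640 = 60.8 px; content = 640 − 2·60.8 = 518.4 px.
With no gaps, each column is 518.4/18 = 28.8 px.

28.8 px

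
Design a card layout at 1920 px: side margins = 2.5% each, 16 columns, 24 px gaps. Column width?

Margins: 2.5% × 1920 = 48 px each, so content = 1920 − 96 = 1824 px.
16c + 15·24 = 1824 → 16c = 1464 → c = 91.5 px.

91.5 px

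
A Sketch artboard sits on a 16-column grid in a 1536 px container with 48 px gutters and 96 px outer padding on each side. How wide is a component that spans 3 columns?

213 px

Inside the margins: 1536 − 192 = 1344 px.
Subtracting 15 gutters of 48 leaves 624 for 16 columns, so c = 39 px.
3 columns plus 2 gutters: 117 + 96 = 213 px.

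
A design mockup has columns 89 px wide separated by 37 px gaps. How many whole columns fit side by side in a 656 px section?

5 columns

Each extra column adds 89 + 37 = 126 px.
(656 + 37) / 126 = 5.50, so 5 columns fit.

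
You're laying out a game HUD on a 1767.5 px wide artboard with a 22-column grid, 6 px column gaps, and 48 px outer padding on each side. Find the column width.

70.25 px

Take off 96 px of margins, leaving 1671.5 px.
Subtracting 21 column gaps of 6 leaves 1545.5 for 22 columns, so c = 70.25 px.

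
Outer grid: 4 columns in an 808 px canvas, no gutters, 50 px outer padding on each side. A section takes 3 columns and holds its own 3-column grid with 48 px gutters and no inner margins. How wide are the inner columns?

145 px

Outer content = 808 − 2·50 = 708 px.
4c = 708 → c = 177 px.
3-column span = 3·177 = 531 px.
531 − 2·48 = 435; ÷3 gives d = 145 px.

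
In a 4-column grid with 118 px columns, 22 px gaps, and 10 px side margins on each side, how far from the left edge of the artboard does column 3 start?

290 px

Before column 3: the margin + 2 columns + 2 gaps.
Offset = 10 + 2·(118 + 22) = 10 + 280 = 290 px.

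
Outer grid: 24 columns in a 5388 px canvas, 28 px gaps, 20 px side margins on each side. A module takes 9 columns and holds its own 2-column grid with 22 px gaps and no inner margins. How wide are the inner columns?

983 px

Inside the margins: 5388 − 40 = 5348 px.
24 columns + 23 gaps: 24c + 23·28 = 5348.
24c = 5348 − 644 = 4704, so c = 196 px.
9 columns plus 8 gaps: 1764 + 224 = 1988 px.
2 columns + 1 gap: 2d + 1·22 = 1988.
2d = 1988 − 22 = 1966, so d = 983 px.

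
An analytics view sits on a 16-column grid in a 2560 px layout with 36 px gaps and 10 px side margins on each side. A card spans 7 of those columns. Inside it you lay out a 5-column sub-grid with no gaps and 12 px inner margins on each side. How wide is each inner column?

Inside the margins: 2560 − 20 = 2540 px.
16c + 15·36 = 2540 → 16c = 2000 → c = 125 px.
7 columns plus 6 gaps: 875 + 216 = 1091 px.
Inner content = 1091 − 2·12 = 1067 px.
5d = 1067 → d = 213.4 px.

213.4 px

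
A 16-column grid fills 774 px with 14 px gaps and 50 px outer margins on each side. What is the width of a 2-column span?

72 px

Inside the margins: 774 − 100 = 674 px.
16 columns + 15 gaps: 16c + 15·14 = 674.
16c = 674 − 210 = 464, so c = 29 px.
2-column span = 2·29 + 1·14 = 72 px.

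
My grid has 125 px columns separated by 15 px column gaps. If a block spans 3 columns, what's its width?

405 px

3-column span = 3·125 + 2·15 = 405 px.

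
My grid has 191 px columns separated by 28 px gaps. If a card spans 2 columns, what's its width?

410 px

Span of 2: 2·191 + 1·28 = 382 + 28 = 410 px.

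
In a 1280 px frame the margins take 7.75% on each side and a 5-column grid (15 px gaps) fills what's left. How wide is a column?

204.32 px

Margins: 7.75% × 1280 = 99.2 px each, so content = 1280 − 198.4 = 1081.6 px.
5 columns + 4 gaps: 5c + 4·15 = 1081.6.
5c = 1081.6 − 60 = 1021.6, so c = 204.32 px.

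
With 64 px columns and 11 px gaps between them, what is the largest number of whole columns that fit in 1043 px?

k columns need k·64 + (k−1)·11 = k·75 − 11.
k·75 − 11 ≤ 1043 → k ≤ 1054 / 75 ≈ 14.05, so k = 14.

14 columns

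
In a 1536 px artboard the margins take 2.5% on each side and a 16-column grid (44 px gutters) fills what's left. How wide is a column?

1536 × (1 − 2·2.5%) = 1536 × 95% = 1459.2 px for the columns.
16c + 15·44 = 1459.2 → 16c = 799.2 → c = 49.95 px.

49.95 px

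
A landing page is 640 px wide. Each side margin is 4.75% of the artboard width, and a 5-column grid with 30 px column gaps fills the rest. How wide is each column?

91.84 px

Each margin = 4.75% of 640 = 30.4 px; content = 640 − 2·30.4 = 579.2 px.
Subtracting 4 column gaps of 30 leaves 459.2 for 5 columns, so c = 91.84 px.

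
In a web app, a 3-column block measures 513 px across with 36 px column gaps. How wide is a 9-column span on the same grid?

1611 px

Subtracting 2 column gaps of 36 leaves 441 for 3 columns, so c = 147 px.
Span of 9: 9·147 + 8·36 = 1323 + 288 = 1611 px.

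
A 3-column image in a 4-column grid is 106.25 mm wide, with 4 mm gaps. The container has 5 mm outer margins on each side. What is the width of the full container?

3 columns + 2 gaps: 3c + 2·4 = 106.25.
3c = 106.25 − 8 = 98.25, so c = 32.75 mm.
Adding margins, columns and gutters: 10 + 131 + 12 = 153 mm.

153 mm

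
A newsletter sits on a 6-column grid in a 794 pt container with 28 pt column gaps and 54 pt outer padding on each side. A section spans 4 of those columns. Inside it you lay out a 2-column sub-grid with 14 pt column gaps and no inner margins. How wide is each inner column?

217 pt

Subtract both margins: 794 − 2·54 = 686 pt.
6 columns + 5 column gaps: 6c + 5·28 = 686.
6c = 686 − 140 = 546, so c = 91 pt.
4 columns plus 3 column gaps: 364 + 84 = 448 pt.
2d + 1·14 = 448 → 2d = 434 → d = 217 pt.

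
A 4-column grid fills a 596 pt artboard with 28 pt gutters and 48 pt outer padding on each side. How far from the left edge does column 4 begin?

Subtract both margins: 596 − 2·48 = 500 pt.
500 − 3·28 = 416; ÷4 gives c = 104 pt.
Each column+gutter stride is 132 pt; 3 of them past the 48 pt margin is 48 + 396 = 444 pt.

444 pt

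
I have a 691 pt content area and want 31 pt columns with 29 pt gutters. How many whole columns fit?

k columns need k·31 + (k−1)·29 = k·60 − 29.
k·60 − 29 ≤ 691 → k ≤ 720 / 60 ≈ 12.00, so k = 12.

12 columns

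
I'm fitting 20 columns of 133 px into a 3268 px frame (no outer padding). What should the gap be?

Columns use 2660 px, leaving 608 px across 19 gaps = 32 px each.

32 px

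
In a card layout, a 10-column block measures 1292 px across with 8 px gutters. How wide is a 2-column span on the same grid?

252 px

10c + 9·8 = 1292 → 10c = 1220 → c = 122 px.
2 columns plus 1 gutter: 244 + 8 = 252 px.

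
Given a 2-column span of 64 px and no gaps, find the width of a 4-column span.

128 px

64 / 2 = 32 px per column.
4-column span = 4·32 = 128 px.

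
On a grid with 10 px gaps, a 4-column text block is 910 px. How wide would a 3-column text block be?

Subtracting 3 gaps of 10 leaves 880 for 4 columns, so c = 220 px.
3 columns plus 2 gaps: 660 + 20 = 680 px.

680 px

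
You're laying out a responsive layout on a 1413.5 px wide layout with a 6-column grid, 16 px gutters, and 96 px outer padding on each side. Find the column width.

Subtract both margins: 1413.5 − 2·96 = 1221.5 px.
6 columns + 5 gutters: 6c + 5·16 = 1221.5.
6c = 1221.5 − 80 = 1141.5, so c = 190.25 px.

190.25 px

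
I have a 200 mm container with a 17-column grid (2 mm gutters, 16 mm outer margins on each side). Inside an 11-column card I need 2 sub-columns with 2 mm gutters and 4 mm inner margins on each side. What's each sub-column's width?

Inside the margins: 200 − 32 = 168 mm.
17c + 16·2 = 168 → 17c = 136 → c = 8 mm.
11-column span = 11·8 + 10·2 = 108 mm.
Inner content = 108 − 2·4 = 100 mm.
2d + 1·2 = 100 → 2d = 98 → d = 49 mm.

49 mm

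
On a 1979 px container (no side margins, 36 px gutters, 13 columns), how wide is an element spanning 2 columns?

13 columns + 12 gutters: 13c + 12·36 = 1979.
13c = 1979 − 432 = 1547, so c = 119 px.
Span of 2: 2·119 + 1·36 = 238 + 36 = 274 px.

274 px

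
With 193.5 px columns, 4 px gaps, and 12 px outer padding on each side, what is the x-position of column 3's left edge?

Column 3 starts at margin + 2·(column + gutter) = 12 + 2·197.5 = 407 px.

407 px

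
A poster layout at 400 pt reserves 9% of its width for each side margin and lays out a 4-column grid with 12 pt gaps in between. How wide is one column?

73 pt

Margins: 9% × 400 = 36 pt each, so content = 400 − 72 = 328 pt.
Subtracting 3 gaps of 12 leaves 292 for 4 columns, so c = 73 pt.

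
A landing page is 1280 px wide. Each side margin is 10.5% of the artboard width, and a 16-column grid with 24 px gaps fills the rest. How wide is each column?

40.7 px

Margins: 10.5% × 1280 = 134.4 px each, so content = 1280 − 268.8 = 1011.2 px.
1011.2 − 15·24 = 651.2; ÷16 gives c = 40.7 px.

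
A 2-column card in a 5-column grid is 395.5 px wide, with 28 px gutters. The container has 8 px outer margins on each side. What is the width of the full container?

1046.75 px

2c + 1·28 = 395.5 → 2c = 367.5 → c = 183.75 px.
Total width: 2·8 + 5·183.75 + 4·28 = 1046.75 px.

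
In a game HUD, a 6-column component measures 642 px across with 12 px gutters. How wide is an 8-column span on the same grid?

6 columns + 5 gutters: 6c + 5·12 = 642.
6c = 642 − 60 = 582, so c = 97 px.
8-column span = 8·97 + 7·12 = 860 px.

860 px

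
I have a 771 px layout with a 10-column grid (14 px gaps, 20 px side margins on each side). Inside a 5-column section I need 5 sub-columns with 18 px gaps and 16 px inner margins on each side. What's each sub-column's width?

50.9 px

Subtract both margins: 771 − 2·20 = 731 px.
10 columns + 9 gaps: 10c + 9·14 = 731.
10c = 731 − 126 = 605, so c = 60.5 px.
Span of 5: 5·60.5 + 4·14 = 302.5 + 56 = 358.5 px.
Inner content = 358.5 − 2·16 = 326.5 px.
5d + 4·18 = 326.5 → 5d = 254.5 → d = 50.9 px.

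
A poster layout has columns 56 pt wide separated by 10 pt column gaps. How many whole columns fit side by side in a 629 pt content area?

k columns need k·56 + (k−1)·10 = k·66 − 10.
k·66 − 10 ≤ 629 → k ≤ 639 / 66 ≈ 9.68, so k = 9.

9 columns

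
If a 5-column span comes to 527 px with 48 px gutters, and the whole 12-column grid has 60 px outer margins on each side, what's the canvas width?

1452 px

5 columns + 4 gutters: 5c + 4·48 = 527.
5c = 527 − 192 = 335, so c = 67 px.
Adding margins, columns and gutters: 120 + 804 + 528 = 1452 px.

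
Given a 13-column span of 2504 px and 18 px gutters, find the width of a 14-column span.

Subtracting 12 gutters of 18 leaves 2288 for 13 columns, so c = 176 px.
14 columns plus 13 gutters: 2464 + 234 = 2698 px.

2698 px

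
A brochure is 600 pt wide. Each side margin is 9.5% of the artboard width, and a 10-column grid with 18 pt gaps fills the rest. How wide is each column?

600 × (1 − 2·9.5%) = 600 × 81% = 486 pt for the columns.
Subtracting 9 gaps of 18 leaves 324 for 10 columns, so c = 32.4 pt.

32.4 pt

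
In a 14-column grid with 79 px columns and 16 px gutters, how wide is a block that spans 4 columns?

Span of 4: 4·79 + 3·16 = 316 + 48 = 364 px.

364 px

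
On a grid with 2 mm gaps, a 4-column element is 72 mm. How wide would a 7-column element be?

127.5 mm

4 columns + 3 gaps: 4c + 3·2 = 72.
4c = 72 − 6 = 66, so c = 16.5 mm.
7 columns plus 6 gaps: 115.5 + 12 = 127.5 mm.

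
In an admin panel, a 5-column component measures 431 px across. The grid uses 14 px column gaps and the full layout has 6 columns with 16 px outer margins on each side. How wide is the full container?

431 − 4·14 = 375; ÷5 gives c = 75 px.
Total width: 2·16 + 6·75 + 5·14 = 552 px.

552 px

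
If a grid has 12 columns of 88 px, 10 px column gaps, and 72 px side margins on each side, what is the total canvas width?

1310 px

Adding margins, columns and gutters: 144 + 1056 + 110 = 1310 px.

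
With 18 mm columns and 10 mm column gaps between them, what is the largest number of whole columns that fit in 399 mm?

14 columns: 14·18 + 13·10 = 382 mm ≤ 399.
15 columns: 410 mm > 399. So 14.

14 columns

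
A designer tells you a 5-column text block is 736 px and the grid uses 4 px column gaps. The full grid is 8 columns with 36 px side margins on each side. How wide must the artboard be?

Subtracting 4 column gaps of 4 leaves 720 for 5 columns, so c = 144 px.
Adding margins, columns and gutters: 72 + 1152 + 28 = 1252 px.

1252 px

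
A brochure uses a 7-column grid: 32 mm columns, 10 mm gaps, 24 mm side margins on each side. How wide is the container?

332 mm

Container = 2·24 + 7·32 + 6·10 = 48 + 224 + 60 = 332 mm.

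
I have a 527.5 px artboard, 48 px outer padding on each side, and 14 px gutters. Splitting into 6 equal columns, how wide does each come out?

60.25 px

Content width = 527.5 − 2·48 = 431.5 px.
6c + 5·14 = 431.5 → 6c = 361.5 → c = 60.25 px.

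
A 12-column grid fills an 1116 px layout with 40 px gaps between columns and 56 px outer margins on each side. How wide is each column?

47 px

Content width = 1116 − 2·56 = 1004 px.
1004 − 11·40 = 564; ÷12 gives c = 47 px.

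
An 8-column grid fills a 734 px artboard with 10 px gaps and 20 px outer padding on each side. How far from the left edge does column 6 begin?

460 px

Take off 40 px of margins, leaving 694 px.
694 − 7·10 = 624; ÷8 gives c = 78 px.
Each column+gutter stride is 88 px; 5 of them past the 20 px margin is 20 + 440 = 460 px.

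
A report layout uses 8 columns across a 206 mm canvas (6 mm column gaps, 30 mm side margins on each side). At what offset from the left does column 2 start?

49 mm

Subtract both margins: 206 − 2·30 = 146 mm.
8c + 7·6 = 146 → 8c = 104 → c = 13 mm.
Each column+gutter stride is 19 mm; 1 of them past the 30 mm margin is 30 + 19 = 49 mm.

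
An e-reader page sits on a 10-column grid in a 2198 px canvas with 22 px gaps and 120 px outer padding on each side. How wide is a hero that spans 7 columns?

1364 px

Inside the margins: 2198 − 240 = 1958 px.
10 columns + 9 gaps: 10c + 9·22 = 1958.
10c = 1958 − 198 = 1760, so c = 176 px.
7 columns plus 6 gaps: 1232 + 132 = 1364 px.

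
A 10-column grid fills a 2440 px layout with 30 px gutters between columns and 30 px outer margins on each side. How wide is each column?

211 px

Content width = 2440 − 2·30 = 2380 px.
10 columns + 9 gutters: 10c + 9·30 = 2380.
10c = 2380 − 270 = 2110, so c = 211 px.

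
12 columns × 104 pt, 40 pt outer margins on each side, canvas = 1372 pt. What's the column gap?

4 pt

Inside the margins: 1372 − 80 = 1292 pt.
12·104 + 11g = 1292 → 11g = 44 → g = 4 pt.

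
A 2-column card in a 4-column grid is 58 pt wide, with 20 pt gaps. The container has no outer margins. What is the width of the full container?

Subtracting 1 gap of 20 leaves 38 for 2 columns, so c = 19 pt.
Container = 4·19 + 3·20 = 76 + 60 = 136 pt.

136 pt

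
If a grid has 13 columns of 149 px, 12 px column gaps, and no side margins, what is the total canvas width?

Total width: 13·149 + 12·12 = 2081 px.

2081 px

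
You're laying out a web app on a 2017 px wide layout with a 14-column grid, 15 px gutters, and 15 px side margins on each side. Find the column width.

128 px

Take off 30 px of margins, leaving 1987 px.
Subtracting 13 gutters of 15 leaves 1792 for 14 columns, so c = 128 px.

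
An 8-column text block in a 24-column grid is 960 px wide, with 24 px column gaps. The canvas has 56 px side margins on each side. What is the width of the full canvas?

3040 px

8 columns + 7 column gaps: 8c + 7·24 = 960.
8c = 960 − 168 = 792, so c = 99 px.
Adding margins, columns and gutters: 112 + 2376 + 552 = 3040 px.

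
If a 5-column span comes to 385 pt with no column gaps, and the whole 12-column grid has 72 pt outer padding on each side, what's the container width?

With no column gaps, each column is 385/5 = 77 pt.
Total width: 2·72 + 12·77 = 1068 pt.

1068 pt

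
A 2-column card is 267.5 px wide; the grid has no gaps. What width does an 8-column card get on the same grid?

2c = 267.5 → c = 133.75 px.
8-column span = 8·133.75 = 1070 px.

1070 px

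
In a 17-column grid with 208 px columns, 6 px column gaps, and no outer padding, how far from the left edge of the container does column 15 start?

2996 px

Each column+gutter stride is 214 px; with no margin, 14 of them is 2996 px.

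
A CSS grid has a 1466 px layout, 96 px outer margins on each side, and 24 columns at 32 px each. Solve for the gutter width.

22 px

Subtract both margins: 1466 − 2·96 = 1274 px.
Columns use 768 px, leaving 506 px across 23 gutters = 22 px each.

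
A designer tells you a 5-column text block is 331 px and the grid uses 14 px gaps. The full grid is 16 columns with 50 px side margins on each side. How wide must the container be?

1190 px

Subtracting 4 gaps of 14 leaves 275 for 5 columns, so c = 55 px.
Total width: 2·50 + 16·55 + 15·14 = 1190 px.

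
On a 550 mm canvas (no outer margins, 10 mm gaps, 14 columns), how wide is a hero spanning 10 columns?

390 mm

14c + 13·10 = 550 → 14c = 420 → c = 30 mm.
10-column span = 10·30 + 9·10 = 390 mm.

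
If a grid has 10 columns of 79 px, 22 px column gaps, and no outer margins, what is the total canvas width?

988 px

Summing: 790 + 198 = 988 px.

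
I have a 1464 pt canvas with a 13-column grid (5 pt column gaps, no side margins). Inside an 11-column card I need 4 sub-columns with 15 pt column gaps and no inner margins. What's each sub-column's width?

13c + 12·5 = 1464 → 13c = 1404 → c = 108 pt.
Span of 11: 11·108 + 10·5 = 1188 + 50 = 1238 pt.
1238 − 3·15 = 1193; ÷4 gives d = 298.25 pt.

298.25 pt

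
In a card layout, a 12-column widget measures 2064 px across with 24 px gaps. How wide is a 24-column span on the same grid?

2064 − 11·24 = 1800; ÷12 gives c = 150 px.
Span of 24: 24·150 + 23·24 = 3600 + 552 = 4152 px.

4152 px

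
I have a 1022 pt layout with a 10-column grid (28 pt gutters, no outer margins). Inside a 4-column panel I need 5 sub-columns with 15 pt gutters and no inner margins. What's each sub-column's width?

66.4 pt

Subtracting 9 gutters of 28 leaves 770 for 10 columns, so c = 77 pt.
4-column span = 4·77 + 3·28 = 392 pt.
Subtracting 4 gutters of 15 leaves 332 for 5 columns, so d = 66.4 pt.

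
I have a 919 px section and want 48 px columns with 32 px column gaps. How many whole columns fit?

k columns need k·48 + (k−1)·32 = k·80 − 32.
k·80 − 32 ≤ 919 → k ≤ 951 / 80 ≈ 11.89, so k = 11.

11 columns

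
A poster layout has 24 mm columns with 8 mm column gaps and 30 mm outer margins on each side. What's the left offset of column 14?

446 mm

Column 14 starts at margin + 13·(column + gutter) = 30 + 13·32 = 446 mm.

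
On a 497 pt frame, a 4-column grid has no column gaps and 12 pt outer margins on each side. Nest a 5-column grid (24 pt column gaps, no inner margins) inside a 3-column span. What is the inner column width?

Take off 24 pt of margins, leaving 473 pt.
473 / 4 = 118.25 pt per column.
With no column gaps, 3 columns span 3·118.25 = 354.75 pt.
Subtracting 4 column gaps of 24 leaves 258.75 for 5 columns, so d = 51.75 pt.

51.75 pt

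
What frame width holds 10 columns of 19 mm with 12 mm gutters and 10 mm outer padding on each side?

Total width: 2·10 + 10·19 + 9·12 = 318 mm.

318 mm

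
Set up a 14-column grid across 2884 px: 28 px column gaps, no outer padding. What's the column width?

2884 − 13·28 = 2520; ÷14 gives c = 180 px.

180 px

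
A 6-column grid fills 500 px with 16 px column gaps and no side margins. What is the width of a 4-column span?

328 px

6c + 5·16 = 500 → 6c = 420 → c = 70 px.
Span of 4: 4·70 + 3·16 = 280 + 48 = 328 px.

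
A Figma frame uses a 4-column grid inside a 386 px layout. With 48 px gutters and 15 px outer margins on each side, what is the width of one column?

Content width = 386 − 2·15 = 356 px.
356 − 3·48 = 212; ÷4 gives c = 53 px.

53 px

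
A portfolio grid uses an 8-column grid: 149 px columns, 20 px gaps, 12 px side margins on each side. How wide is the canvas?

1356 px

Total width: 2·12 + 8·149 + 7·20 = 1356 px.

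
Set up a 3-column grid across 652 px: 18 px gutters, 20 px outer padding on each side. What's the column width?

Content width = 652 − 2·20 = 612 px.
612 − 2·18 = 576; ÷3 gives c = 192 px.

192 px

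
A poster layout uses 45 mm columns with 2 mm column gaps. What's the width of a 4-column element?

186 mm

4 columns plus 3 column gaps: 180 + 6 = 186 mm.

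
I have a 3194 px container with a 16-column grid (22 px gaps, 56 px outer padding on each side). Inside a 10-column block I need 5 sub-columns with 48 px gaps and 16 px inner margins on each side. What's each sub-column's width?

Take off 112 px of margins, leaving 3082 px.
16 columns + 15 gaps: 16c + 15·22 = 3082.
16c = 3082 − 330 = 2752, so c = 172 px.
10 columns plus 9 gaps: 1720 + 198 = 1918 px.
Inner content = 1918 − 2·16 = 1886 px.
5d + 4·48 = 1886 → 5d = 1694 → d = 338.8 px.

338.8 px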